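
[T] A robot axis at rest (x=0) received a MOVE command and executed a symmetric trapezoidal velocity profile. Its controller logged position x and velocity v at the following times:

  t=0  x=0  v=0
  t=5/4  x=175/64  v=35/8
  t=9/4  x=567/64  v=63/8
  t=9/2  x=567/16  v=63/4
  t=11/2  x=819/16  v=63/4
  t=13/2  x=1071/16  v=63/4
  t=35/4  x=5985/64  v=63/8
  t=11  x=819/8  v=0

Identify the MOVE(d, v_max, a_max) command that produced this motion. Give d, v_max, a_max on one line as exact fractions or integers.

final state: t=11, x=819/8, v=0 → d = 819/8
a_max = (35/8−0)/(5/4−0) = 7/2
max v = 63/4 over t∈[9/2,13/2] → v_max = 63/4
check: 63/4·(9/2+2) = 819/8 ✓

d=819/8 v_max=63/4 a_max=7/2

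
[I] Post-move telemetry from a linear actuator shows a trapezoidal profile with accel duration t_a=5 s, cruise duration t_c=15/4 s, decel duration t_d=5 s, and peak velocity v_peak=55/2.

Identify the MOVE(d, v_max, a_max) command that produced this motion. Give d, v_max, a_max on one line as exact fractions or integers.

a_max = (55/2)/5 = 11/2
d_a = ½·55/2·5 = 275/4; d_c = 55/2·15/4 = 825/8
d = 2·275/4 + 825/8 = 1925/8
t_c = 15/4 > 0 → v_max = v_peak = 55/2

d=1925/8 v_max=55/2 a_max=11/2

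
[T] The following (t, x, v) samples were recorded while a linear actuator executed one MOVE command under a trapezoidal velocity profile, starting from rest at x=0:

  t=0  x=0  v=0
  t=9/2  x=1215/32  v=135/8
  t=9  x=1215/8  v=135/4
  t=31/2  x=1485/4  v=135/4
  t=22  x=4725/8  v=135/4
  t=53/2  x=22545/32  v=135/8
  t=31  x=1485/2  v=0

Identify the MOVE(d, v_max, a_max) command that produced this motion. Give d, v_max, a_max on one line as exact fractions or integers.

final state: t=31, x=1485/2, v=0 → d = 1485/2
a_max = (135/8−0)/(9/2−0) = 15/4
max v = 135/4 over t∈[9,22] → v_max = 135/4
check: 135/4·(9+13) = 1485/2 ✓

d=1485/2 v_max=135/4 a_max=15/4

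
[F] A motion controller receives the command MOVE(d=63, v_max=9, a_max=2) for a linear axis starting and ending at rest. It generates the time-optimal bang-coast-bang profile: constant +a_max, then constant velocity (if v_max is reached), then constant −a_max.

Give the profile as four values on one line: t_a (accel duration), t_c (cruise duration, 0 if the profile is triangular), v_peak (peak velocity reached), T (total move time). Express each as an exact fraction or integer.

v_max²/a_max = 9²/2 = 81/2
63 ≥ 81/2 → trapezoidal
t_a = 9/2; v_peak = 9
d_cruise = 63 − 81/2 = 45/2; t_c = (45/2)/9 = 5/2
T = 2·9/2 + 5/2 = 23/2

t_a=9/2 t_c=5/2 v_peak=9 T=23/2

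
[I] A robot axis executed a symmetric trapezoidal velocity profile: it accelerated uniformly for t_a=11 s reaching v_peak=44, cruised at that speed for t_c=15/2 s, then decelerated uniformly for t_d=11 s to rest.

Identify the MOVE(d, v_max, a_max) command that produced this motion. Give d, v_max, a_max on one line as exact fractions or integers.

d=814 v_max=44 a_max=4

a_max = 44/11 = 4
d_a = ½·44·11 = 242; d_c = 44·15/2 = 330
d = 2·242 + 330 = 814
t_c = 15/2 > 0 so v_max = 44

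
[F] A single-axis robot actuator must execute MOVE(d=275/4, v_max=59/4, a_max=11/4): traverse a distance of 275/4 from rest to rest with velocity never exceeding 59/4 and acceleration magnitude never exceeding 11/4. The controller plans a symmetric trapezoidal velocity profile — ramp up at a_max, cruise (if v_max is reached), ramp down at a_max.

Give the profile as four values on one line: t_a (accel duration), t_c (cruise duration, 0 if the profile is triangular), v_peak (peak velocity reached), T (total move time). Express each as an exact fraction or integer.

t_a=5 t_c=0 v_peak=55/4 T=10

(v_max)²/a_max = (59/4)²/(11/4) = 3481/44
275/4 < 3481/44 so t_c = 0
v_peak = √(275/4·11/4) = √(3025/16) = 55/4
t_a = (55/4)/(11/4) = 5; t_c = 0
T = 2·5 = 10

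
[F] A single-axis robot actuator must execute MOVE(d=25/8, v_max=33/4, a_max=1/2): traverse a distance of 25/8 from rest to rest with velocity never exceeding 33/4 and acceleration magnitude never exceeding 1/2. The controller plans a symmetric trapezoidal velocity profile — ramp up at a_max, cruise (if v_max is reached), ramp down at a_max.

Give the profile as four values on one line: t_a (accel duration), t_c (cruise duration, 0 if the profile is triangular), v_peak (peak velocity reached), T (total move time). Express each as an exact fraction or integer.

t_a=5/2 t_c=0 v_peak=5/4 T=5

(v_max)²/a_max = (33/4)²/(1/2) = 1089/8
25/8 < 1089/8 → triangular
v_peak = √(25/8·1/2) = √(25/16) = 5/4
t_a = (5/4)/(1/2) = 5/2; t_c = 0
T = 2·5/2 = 5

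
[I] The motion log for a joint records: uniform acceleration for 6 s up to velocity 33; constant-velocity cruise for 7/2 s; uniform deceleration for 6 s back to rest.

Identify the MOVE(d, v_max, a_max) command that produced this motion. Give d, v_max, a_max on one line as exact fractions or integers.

a_max = 33/6 = 11/2
d_a = ½·33·6 = 99; d_c = 33·7/2 = 231/2
d = 2·99 + 231/2 = 627/2
t_c = 7/2 > 0 → v_max = v_peak = 33

d=627/2 v_max=33 a_max=11/2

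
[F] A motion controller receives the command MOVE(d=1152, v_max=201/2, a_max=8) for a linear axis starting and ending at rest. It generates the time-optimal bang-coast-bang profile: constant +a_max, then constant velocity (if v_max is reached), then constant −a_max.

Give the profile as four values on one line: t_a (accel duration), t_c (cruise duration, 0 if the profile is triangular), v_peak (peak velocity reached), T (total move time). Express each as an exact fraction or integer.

t_a=12 t_c=0 v_peak=96 T=24

v_max²/a_max = (201/2)²/8 = 40401/32
1152 < 40401/32 → triangular
v_peak = √(1152·8) = √9216 = 96
t_a = 96/8 = 12; t_c = 0
T = 2·12 = 24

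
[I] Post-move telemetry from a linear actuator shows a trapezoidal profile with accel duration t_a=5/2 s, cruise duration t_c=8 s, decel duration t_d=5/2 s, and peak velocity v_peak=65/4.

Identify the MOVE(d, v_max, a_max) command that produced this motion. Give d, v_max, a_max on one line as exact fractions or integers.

a_max = (65/4)/(5/2) = 13/2
d_a = ½·65/4·5/2 = 325/16; d_c = 65/4·8 = 130
d = 2·325/16 + 130 = 1365/8
t_c = 8 > 0 so v_max = 65/4

d=1365/8 v_max=65/4 a_max=13/2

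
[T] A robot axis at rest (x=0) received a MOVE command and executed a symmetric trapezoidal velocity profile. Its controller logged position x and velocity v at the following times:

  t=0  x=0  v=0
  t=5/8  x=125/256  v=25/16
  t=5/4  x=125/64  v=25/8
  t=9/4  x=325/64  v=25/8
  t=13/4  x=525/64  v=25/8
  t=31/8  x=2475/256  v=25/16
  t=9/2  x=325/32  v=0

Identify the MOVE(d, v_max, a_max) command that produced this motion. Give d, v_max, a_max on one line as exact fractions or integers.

d=325/32 v_max=25/8 a_max=5/2

final state: t=9/2, x=325/32, v=0 → d = 325/32
a_max = (25/16−0)/(5/8−0) = 5/2
max v = 25/8 over t∈[5/4,13/4] → v_max = 25/8
check: 25/8·(5/4+2) = 325/32 ✓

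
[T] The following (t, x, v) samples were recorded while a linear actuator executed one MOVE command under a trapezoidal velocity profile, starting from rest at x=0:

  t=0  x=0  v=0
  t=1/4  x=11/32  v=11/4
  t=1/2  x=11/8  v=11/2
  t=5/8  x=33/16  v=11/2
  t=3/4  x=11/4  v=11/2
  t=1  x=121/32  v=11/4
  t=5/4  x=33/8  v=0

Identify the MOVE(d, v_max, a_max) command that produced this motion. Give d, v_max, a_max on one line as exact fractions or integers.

d=33/8 v_max=11/2 a_max=11

final state: t=5/4, x=33/8, v=0 → d = 33/8
a_max = (11/4−0)/(1/4−0) = 11
max v = 11/2 over t∈[1/2,3/4] → v_max = 11/2
check: 11/2·(1/2+1/4) = 33/8 ✓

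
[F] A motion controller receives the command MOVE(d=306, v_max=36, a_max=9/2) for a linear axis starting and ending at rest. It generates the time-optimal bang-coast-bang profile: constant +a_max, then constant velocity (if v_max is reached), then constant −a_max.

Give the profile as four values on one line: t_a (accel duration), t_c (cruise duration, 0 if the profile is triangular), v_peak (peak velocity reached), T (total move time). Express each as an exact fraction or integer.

t_a=8 t_c=1/2 v_peak=36 T=33/2

vₘ²/aₘ = 36²/(9/2) = 288
306 ≥ 288 so v_max reached
t_a = 36/(9/2) = 8; v_peak = 36
d_cruise = 306 − 288 = 18; t_c = 18/36 = 1/2
T = 2·8 + 1/2 = 33/2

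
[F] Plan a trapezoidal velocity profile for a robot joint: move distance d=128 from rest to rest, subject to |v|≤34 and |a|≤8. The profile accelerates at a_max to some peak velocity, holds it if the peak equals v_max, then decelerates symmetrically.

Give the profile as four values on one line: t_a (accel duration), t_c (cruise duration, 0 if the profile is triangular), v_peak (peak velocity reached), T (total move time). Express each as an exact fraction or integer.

v_max²/a_max = 34²/8 = 289/2
128 < 289/2 → triangular
v_peak = √(128·8) = √1024 = 32
t_a = 32/8 = 4; t_c = 0
T = 2·4 = 8

t_a=4 t_c=0 v_peak=32 T=8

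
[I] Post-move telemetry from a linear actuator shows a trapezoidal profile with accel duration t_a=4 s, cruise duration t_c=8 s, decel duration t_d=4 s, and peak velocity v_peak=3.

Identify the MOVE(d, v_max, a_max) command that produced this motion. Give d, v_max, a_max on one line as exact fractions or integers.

d=36 v_max=3 a_max=3/4

a_max = 3/4
d_a = ½·3·4 = 6; d_c = 3·8 = 24
d = 2·6 + 24 = 36
t_c = 8 > 0 → v_max = v_peak = 3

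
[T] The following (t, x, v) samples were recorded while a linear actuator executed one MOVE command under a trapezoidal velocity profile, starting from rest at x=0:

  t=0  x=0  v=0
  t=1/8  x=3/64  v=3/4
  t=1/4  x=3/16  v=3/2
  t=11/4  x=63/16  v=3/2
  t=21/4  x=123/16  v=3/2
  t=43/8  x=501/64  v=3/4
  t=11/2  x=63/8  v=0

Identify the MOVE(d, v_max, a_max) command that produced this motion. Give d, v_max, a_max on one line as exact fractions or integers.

final state: t=11/2, x=63/8, v=0 → d = 63/8
a_max = (3/4−0)/(1/8−0) = 6
max v = 3/2 over t∈[1/4,21/4] → v_max = 3/2
check: 3/2·(1/4+5) = 63/8 ✓

d=63/8 v_max=3/2 a_max=6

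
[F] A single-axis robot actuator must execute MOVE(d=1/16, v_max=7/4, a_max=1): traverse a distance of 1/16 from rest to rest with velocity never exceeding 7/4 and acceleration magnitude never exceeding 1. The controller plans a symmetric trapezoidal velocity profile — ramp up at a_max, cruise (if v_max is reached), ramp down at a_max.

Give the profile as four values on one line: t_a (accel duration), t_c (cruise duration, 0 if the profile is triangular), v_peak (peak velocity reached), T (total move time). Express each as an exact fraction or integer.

t_a=1/4 t_c=0 v_peak=1/4 T=1/2

(v_max)²/a_max = (7/4)²/1 = 49/16
1/16 < 49/16 ⇒ no cruise
v_peak = √(1/16·1) = √(1/16) = 1/4
t_a = (1/4)/1 = 1/4; t_c = 0
T = 2·1/4 = 1/2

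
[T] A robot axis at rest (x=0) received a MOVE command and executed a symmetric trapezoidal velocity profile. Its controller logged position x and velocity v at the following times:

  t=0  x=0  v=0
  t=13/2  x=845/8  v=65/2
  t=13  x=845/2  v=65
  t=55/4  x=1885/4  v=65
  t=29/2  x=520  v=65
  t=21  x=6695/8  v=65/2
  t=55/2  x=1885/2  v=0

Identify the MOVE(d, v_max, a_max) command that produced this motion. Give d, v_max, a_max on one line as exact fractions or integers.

d=1885/2 v_max=65 a_max=5

final state: t=55/2, x=1885/2, v=0 → d = 1885/2
a_max = (65/2−0)/(13/2−0) = 5
max v = 65 over t∈[13,29/2] → v_max = 65
check: 65·(13+3/2) = 1885/2 ✓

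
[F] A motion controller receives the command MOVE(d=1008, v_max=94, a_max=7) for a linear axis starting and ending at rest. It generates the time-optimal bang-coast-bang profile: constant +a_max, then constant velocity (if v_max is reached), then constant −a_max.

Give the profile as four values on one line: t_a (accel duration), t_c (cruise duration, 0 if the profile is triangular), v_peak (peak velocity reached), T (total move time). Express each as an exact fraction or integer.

t_a=12 t_c=0 v_peak=84 T=24

(v_max)²/a_max = 94²/7 = 8836/7
1008 < 8836/7 so t_c = 0
v_peak = √(1008·7) = √7056 = 84
t_a = 84/7 = 12; t_c = 0
T = 2·12 = 24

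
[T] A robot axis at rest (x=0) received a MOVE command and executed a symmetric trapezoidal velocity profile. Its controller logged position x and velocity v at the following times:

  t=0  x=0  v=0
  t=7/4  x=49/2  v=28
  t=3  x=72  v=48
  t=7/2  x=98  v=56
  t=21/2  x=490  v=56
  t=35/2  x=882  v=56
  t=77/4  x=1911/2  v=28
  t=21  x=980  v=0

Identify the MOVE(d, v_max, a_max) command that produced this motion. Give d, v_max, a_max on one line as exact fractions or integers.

final state: t=21, x=980, v=0 → d = 980
a_max = (28−0)/(7/4−0) = 16
max v = 56 over t∈[7/2,35/2] → v_max = 56
check: 56·(7/2+14) = 980 ✓

d=980 v_max=56 a_max=16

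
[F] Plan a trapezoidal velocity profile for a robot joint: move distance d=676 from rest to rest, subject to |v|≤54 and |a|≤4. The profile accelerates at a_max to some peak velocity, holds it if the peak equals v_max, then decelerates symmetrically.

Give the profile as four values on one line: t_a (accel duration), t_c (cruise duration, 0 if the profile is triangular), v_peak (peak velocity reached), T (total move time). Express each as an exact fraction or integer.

t_a=13 t_c=0 v_peak=52 T=26

v_max²/a_max = 54²/4 = 729
676 < 729 ⇒ no cruise
v_peak = √(676·4) = √2704 = 52
t_a = 52/4 = 13; t_c = 0
T = 2·13 = 26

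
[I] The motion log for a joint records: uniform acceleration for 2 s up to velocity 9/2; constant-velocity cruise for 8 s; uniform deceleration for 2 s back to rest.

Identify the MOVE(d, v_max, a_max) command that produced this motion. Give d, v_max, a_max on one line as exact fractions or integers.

a_max = (9/2)/2 = 9/4
d_a = ½·9/2·2 = 9/2; d_c = 9/2·8 = 36
d = 2·9/2 + 36 = 45
t_c = 8 > 0 → v_max = v_peak = 9/2

d=45 v_max=9/2 a_max=9/4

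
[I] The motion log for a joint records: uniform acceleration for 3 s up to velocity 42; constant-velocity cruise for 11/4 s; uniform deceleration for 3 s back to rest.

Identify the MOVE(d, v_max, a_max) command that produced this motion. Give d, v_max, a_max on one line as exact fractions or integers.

a_max = 42/3 = 14
d_a = ½·42·3 = 63; d_c = 42·11/4 = 231/2
d = 2·63 + 231/2 = 483/2
t_c = 11/4 > 0 ⇒ limit active, v_max = 42

d=483/2 v_max=42 a_max=14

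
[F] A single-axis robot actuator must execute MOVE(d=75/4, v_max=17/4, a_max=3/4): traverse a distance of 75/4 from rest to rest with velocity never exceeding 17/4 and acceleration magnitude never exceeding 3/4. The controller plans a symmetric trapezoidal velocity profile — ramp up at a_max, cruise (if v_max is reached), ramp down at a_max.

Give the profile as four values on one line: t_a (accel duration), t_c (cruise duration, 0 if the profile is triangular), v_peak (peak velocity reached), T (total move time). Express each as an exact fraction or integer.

(v_max)²/a_max = (17/4)²/(3/4) = 289/12
75/4 < 289/12 so t_c = 0
v_peak = √(75/4·3/4) = √(225/16) = 15/4
t_a = (15/4)/(3/4) = 5; t_c = 0
T = 2·5 = 10

t_a=5 t_c=0 v_peak=15/4 T=10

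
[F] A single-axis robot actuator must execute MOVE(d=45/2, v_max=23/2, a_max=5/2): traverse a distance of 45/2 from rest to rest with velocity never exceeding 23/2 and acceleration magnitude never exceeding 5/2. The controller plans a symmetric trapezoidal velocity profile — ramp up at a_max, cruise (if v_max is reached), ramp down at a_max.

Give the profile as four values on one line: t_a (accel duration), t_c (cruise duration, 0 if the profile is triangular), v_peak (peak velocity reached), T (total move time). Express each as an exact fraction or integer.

t_a=3 t_c=0 v_peak=15/2 T=6

v_max²/a_max = (23/2)²/(5/2) = 529/10
45/2 < 529/10 so t_c = 0
v_peak = √(45/2·5/2) = √(225/4) = 15/2
t_a = (15/2)/(5/2) = 3; t_c = 0
T = 2·3 = 6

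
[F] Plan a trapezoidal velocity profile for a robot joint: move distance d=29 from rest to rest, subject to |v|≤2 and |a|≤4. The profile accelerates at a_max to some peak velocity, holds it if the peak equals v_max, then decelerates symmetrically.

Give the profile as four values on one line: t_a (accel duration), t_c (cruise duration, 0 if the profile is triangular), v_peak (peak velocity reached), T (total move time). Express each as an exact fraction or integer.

(v_max)²/a_max = 2²/4 = 1
29 ≥ 1 so v_max reached
t_a = 2/4 = 1/2; v_peak = 2
d_cruise = 29 − 1 = 28; t_c = 28/2 = 14
T = 2·1/2 + 14 = 15

t_a=1/2 t_c=14 v_peak=2 T=15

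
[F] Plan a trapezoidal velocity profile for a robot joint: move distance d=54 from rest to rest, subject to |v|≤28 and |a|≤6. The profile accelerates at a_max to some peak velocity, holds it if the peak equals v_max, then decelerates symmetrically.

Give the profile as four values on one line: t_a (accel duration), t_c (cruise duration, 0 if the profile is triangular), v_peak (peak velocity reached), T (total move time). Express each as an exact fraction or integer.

(v_max)²/a_max = 28²/6 = 392/3
54 < 392/3 → triangular
v_peak = √(54·6) = √324 = 18
t_a = 18/6 = 3; t_c = 0
T = 2·3 = 6

t_a=3 t_c=0 v_peak=18 T=6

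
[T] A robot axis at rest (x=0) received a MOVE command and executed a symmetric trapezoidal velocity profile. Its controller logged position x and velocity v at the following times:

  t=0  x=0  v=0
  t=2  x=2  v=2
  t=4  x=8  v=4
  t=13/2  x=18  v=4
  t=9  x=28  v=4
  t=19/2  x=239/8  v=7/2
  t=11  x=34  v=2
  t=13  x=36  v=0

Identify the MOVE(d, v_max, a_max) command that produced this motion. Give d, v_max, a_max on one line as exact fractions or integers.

d=36 v_max=4 a_max=1

final state: t=13, x=36, v=0 → d = 36
a_max = (2−0)/(2−0) = 1
max v = 4 over t∈[4,9] → v_max = 4
check: 4·(4+5) = 36 ✓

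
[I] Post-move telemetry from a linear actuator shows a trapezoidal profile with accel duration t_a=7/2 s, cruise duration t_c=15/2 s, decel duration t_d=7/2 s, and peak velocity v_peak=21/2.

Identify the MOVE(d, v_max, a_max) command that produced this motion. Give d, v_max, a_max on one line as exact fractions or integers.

d=231/2 v_max=21/2 a_max=3

a_max = (21/2)/(7/2) = 3
d_a = ½·21/2·7/2 = 147/8; d_c = 21/2·15/2 = 315/4
d = 2·147/8 + 315/4 = 231/2
t_c = 15/2 > 0 ⇒ limit active, v_max = 21/2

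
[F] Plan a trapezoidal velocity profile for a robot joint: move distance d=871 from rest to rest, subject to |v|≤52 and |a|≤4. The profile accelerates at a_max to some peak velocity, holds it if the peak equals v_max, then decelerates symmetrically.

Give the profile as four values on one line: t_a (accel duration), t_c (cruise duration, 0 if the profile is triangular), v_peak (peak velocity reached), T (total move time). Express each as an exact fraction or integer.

vₘ²/aₘ = 52²/4 = 676
871 ≥ 676 ⇒ cruise phase
t_a = 52/4 = 13; v_peak = 52
d_cruise = 871 − 676 = 195; t_c = 195/52 = 15/4
T = 2·13 + 15/4 = 119/4

t_a=13 t_c=15/4 v_peak=52 T=119/4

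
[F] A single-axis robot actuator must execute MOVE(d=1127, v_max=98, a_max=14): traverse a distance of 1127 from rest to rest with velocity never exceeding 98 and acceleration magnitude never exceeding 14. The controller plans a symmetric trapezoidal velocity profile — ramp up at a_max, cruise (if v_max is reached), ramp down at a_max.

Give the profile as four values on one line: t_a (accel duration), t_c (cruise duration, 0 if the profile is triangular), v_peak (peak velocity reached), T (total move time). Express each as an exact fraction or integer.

t_a=7 t_c=9/2 v_peak=98 T=37/2

(v_max)²/a_max = 98²/14 = 686
1127 ≥ 686 → trapezoidal
t_a = 98/14 = 7; v_peak = 98
d_cruise = 1127 − 686 = 441; t_c = 441/98 = 9/2
T = 2·7 + 9/2 = 37/2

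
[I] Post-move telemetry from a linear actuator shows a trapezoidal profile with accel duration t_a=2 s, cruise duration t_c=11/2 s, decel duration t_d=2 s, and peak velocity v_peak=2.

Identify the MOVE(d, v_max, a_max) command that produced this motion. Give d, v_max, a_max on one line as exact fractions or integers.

a_max = 2/2 = 1
d_a = ½·2·2 = 2; d_c = 2·11/2 = 11
d = 2·2 + 11 = 15
t_c = 11/2 > 0 so v_max = 2

d=15 v_max=2 a_max=1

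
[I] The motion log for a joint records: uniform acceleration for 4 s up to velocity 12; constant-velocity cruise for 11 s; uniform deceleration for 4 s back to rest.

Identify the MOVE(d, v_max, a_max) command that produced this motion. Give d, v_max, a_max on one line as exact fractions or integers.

d=180 v_max=12 a_max=3

a_max = 12/4 = 3
d_a = ½·12·4 = 24; d_c = 12·11 = 132
d = 2·24 + 132 = 180
t_c = 11 > 0 ⇒ limit active, v_max = 12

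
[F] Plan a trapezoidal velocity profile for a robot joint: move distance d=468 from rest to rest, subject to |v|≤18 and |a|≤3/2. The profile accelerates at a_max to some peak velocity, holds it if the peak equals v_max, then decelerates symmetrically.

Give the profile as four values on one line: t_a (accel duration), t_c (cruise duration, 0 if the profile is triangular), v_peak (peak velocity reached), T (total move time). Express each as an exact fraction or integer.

(v_max)²/a_max = 18²/(3/2) = 216
468 ≥ 216 → trapezoidal
t_a = 18/(3/2) = 12; v_peak = 18
d_cruise = 468 − 216 = 252; t_c = 252/18 = 14
T = 2·12 + 14 = 38

t_a=12 t_c=14 v_peak=18 T=38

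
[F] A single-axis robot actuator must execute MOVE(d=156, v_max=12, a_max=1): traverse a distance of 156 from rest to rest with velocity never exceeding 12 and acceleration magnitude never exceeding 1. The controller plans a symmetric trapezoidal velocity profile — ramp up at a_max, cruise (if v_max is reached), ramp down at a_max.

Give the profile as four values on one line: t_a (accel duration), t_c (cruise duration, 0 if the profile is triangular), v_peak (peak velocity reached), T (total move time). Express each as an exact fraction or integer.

(v_max)²/a_max = 12²/1 = 144
156 ≥ 144 → trapezoidal
t_a = 12/1 = 12; v_peak = 12
d_cruise = 156 − 144 = 12; t_c = 12/12 = 1
T = 2·12 + 1 = 25

t_a=12 t_c=1 v_peak=12 T=25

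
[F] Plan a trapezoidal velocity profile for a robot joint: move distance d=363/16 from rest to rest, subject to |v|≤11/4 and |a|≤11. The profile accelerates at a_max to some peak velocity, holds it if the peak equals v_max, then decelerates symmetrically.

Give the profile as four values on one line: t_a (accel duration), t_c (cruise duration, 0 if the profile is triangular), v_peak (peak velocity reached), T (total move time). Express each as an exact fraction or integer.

t_a=1/4 t_c=8 v_peak=11/4 T=17/2

v_max²/a_max = (11/4)²/11 = 11/16
363/16 ≥ 11/16 → trapezoidal
t_a = (11/4)/11 = 1/4; v_peak = 11/4
d_cruise = 363/16 − 11/16 = 22; t_c = 22/(11/4) = 8
T = 2·1/4 + 8 = 17/2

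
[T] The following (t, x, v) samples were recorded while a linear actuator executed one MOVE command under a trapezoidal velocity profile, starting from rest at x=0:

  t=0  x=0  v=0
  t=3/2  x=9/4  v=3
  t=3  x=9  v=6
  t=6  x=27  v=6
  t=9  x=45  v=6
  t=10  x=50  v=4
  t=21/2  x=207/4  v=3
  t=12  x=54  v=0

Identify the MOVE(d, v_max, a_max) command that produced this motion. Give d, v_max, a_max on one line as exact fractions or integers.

final state: t=12, x=54, v=0 → d = 54
a_max = (3−0)/(3/2−0) = 2
max v = 6 over t∈[3,9] → v_max = 6
check: 6·(3+6) = 54 ✓

d=54 v_max=6 a_max=2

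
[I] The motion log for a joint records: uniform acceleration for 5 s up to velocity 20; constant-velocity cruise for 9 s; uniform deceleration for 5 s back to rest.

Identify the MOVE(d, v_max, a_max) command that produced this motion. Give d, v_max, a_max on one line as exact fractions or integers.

d=280 v_max=20 a_max=4

a_max = 20/5 = 4
d_a = ½·20·5 = 50; d_c = 20·9 = 180
d = 2·50 + 180 = 280
t_c = 9 > 0 ⇒ limit active, v_max = 20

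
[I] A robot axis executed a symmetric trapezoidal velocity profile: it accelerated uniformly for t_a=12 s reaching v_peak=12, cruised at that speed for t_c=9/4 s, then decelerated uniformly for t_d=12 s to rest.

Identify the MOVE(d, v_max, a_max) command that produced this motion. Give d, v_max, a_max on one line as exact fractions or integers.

a_max = 12/12 = 1
d_a = ½·12·12 = 72; d_c = 12·9/4 = 27
d = 2·72 + 27 = 171
t_c = 9/4 > 0 → v_max = v_peak = 12

d=171 v_max=12 a_max=1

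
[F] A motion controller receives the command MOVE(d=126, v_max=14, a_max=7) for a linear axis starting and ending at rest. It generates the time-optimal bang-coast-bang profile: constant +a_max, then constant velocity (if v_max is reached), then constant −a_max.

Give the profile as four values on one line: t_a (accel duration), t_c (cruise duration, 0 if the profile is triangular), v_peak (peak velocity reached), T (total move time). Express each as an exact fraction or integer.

t_a=2 t_c=7 v_peak=14 T=11

vₘ²/aₘ = 14²/7 = 28
126 ≥ 28 ⇒ cruise phase
t_a = 14/7 = 2; v_peak = 14
d_cruise = 126 − 28 = 98; t_c = 98/14 = 7
T = 2·2 + 7 = 11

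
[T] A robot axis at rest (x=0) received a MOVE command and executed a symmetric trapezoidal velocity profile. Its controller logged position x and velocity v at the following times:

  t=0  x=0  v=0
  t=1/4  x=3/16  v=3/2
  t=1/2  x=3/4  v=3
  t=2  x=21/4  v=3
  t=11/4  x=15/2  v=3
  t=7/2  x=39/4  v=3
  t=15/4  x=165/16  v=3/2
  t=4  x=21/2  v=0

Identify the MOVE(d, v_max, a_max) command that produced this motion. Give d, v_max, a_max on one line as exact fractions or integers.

d=21/2 v_max=3 a_max=6

final state: t=4, x=21/2, v=0 → d = 21/2
a_max = (3/2−0)/(1/4−0) = 6
max v = 3 over t∈[1/2,7/2] → v_max = 3
check: 3·(1/2+3) = 21/2 ✓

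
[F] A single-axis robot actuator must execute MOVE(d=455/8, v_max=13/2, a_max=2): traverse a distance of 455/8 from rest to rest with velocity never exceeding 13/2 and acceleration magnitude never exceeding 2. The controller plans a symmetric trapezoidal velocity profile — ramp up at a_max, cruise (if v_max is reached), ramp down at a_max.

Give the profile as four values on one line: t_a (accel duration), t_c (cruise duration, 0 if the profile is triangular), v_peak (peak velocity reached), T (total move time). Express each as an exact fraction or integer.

t_a=13/4 t_c=11/2 v_peak=13/2 T=12

v_max²/a_max = (13/2)²/2 = 169/8
455/8 ≥ 169/8 ⇒ cruise phase
t_a = (13/2)/2 = 13/4; v_peak = 13/2
d_cruise = 455/8 − 169/8 = 143/4; t_c = (143/4)/(13/2) = 11/2
T = 2·13/4 + 11/2 = 12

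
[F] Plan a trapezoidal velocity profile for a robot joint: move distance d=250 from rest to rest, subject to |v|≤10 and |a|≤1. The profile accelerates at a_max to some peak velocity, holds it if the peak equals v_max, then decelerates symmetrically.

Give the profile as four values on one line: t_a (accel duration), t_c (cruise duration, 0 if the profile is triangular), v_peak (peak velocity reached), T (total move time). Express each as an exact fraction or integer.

t_a=10 t_c=15 v_peak=10 T=35

(v_max)²/a_max = 10²/1 = 100
250 ≥ 100 → trapezoidal
t_a = 10/1 = 10; v_peak = 10
d_cruise = 250 − 100 = 150; t_c = 150/10 = 15
T = 2·10 + 15 = 35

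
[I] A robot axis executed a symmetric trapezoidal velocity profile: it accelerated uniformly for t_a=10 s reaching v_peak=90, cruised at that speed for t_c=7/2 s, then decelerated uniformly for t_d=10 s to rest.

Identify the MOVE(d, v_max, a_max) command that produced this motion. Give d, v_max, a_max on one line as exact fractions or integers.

a_max = 90/10 = 9
d_a = ½·90·10 = 450; d_c = 90·7/2 = 315
d = 2·450 + 315 = 1215
t_c = 7/2 > 0 so v_max = 90

d=1215 v_max=90 a_max=9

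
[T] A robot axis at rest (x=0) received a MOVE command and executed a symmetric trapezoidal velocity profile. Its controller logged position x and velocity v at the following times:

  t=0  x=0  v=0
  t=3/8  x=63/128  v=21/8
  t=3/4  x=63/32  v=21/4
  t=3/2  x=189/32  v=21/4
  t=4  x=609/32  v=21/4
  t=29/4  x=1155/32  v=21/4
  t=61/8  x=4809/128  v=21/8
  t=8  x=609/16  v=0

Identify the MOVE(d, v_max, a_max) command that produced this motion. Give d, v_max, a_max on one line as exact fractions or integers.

final state: t=8, x=609/16, v=0 → d = 609/16
a_max = (21/8−0)/(3/8−0) = 7
max v = 21/4 over t∈[3/4,29/4] → v_max = 21/4
check: 21/4·(3/4+13/2) = 609/16 ✓

d=609/16 v_max=21/4 a_max=7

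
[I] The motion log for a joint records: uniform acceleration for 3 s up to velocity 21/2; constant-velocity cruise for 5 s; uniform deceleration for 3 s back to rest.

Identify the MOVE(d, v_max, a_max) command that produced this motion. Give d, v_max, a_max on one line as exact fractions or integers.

a_max = (21/2)/3 = 7/2
d_a = ½·21/2·3 = 63/4; d_c = 21/2·5 = 105/2
d = 2·63/4 + 105/2 = 84
t_c = 5 > 0 → v_max = v_peak = 21/2

d=84 v_max=21/2 a_max=7/2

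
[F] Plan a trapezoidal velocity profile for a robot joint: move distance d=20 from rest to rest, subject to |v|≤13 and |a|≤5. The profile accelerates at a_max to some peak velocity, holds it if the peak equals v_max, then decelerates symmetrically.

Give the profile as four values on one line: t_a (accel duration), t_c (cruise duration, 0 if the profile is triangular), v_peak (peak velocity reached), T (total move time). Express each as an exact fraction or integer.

t_a=2 t_c=0 v_peak=10 T=4

(v_max)²/a_max = 13²/5 = 169/5
20 < 169/5 ⇒ no cruise
v_peak = √(20·5) = √100 = 10
t_a = 10/5 = 2; t_c = 0
T = 2·2 = 4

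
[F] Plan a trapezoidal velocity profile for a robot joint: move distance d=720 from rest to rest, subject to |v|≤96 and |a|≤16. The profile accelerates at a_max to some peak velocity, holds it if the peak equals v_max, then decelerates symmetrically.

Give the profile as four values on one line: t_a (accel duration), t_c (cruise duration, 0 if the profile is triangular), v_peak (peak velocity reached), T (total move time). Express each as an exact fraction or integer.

t_a=6 t_c=3/2 v_peak=96 T=27/2

v_max²/a_max = 96²/16 = 576
720 ≥ 576 → trapezoidal
t_a = 96/16 = 6; v_peak = 96
d_cruise = 720 − 576 = 144; t_c = 144/96 = 3/2
T = 2·6 + 3/2 = 27/2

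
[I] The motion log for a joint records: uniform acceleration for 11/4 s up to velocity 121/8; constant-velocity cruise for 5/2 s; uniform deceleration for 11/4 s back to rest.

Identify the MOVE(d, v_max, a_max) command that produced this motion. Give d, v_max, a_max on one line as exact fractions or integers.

d=2541/32 v_max=121/8 a_max=11/2

a_max = (121/8)/(11/4) = 11/2
d_a = ½·121/8·11/4 = 1331/64; d_c = 121/8·5/2 = 605/16
d = 2·1331/64 + 605/16 = 2541/32
t_c = 5/2 > 0 → v_max = v_peak = 121/8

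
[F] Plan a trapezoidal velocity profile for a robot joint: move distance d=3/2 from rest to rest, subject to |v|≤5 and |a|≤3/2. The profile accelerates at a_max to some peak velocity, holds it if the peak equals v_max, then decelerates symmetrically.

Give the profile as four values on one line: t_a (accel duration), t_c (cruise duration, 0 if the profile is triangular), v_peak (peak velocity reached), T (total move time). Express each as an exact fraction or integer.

vₘ²/aₘ = 5²/(3/2) = 50/3
3/2 < 50/3 so t_c = 0
v_peak = √(3/2·3/2) = √(9/4) = 3/2
t_a = (3/2)/(3/2) = 1; t_c = 0
T = 2·1 = 2

t_a=1 t_c=0 v_peak=3/2 T=2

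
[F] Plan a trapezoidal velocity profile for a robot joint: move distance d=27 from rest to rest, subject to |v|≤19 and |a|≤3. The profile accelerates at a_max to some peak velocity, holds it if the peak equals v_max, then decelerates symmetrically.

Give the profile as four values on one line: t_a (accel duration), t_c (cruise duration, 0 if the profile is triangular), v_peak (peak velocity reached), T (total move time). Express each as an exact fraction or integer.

vₘ²/aₘ = 19²/3 = 361/3
27 < 361/3 → triangular
v_peak = √(27·3) = √81 = 9
t_a = 9/3 = 3; t_c = 0
T = 2·3 = 6

t_a=3 t_c=0 v_peak=9 T=6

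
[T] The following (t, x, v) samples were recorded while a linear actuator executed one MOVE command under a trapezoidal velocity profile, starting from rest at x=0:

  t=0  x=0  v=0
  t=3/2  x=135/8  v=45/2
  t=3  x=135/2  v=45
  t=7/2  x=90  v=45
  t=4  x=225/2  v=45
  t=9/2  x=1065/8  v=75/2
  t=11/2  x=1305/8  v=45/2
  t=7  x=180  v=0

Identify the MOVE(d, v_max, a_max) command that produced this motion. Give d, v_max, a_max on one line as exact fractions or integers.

d=180 v_max=45 a_max=15

final state: t=7, x=180, v=0 → d = 180
a_max = (45/2−0)/(3/2−0) = 15
max v = 45 over t∈[3,4] → v_max = 45
check: 45·(3+1) = 180 ✓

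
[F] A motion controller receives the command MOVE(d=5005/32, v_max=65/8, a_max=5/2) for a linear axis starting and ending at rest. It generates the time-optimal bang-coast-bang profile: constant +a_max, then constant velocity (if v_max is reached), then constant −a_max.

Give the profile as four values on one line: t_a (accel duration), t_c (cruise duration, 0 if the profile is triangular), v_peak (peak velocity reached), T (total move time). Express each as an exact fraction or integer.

t_a=13/4 t_c=16 v_peak=65/8 T=45/2

vₘ²/aₘ = (65/8)²/(5/2) = 845/32
5005/32 ≥ 845/32 → trapezoidal
t_a = (65/8)/(5/2) = 13/4; v_peak = 65/8
d_cruise = 5005/32 − 845/32 = 130; t_c = 130/(65/8) = 16
T = 2·13/4 + 16 = 45/2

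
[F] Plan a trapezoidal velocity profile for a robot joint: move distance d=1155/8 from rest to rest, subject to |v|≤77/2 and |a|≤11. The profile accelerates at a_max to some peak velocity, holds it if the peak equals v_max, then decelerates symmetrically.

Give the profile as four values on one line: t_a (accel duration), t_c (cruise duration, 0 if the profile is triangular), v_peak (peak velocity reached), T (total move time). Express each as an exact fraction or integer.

t_a=7/2 t_c=1/4 v_peak=77/2 T=29/4

vₘ²/aₘ = (77/2)²/11 = 539/4
1155/8 ≥ 539/4 → trapezoidal
t_a = (77/2)/11 = 7/2; v_peak = 77/2
d_cruise = 1155/8 − 539/4 = 77/8; t_c = (77/8)/(77/2) = 1/4
T = 2·7/2 + 1/4 = 29/4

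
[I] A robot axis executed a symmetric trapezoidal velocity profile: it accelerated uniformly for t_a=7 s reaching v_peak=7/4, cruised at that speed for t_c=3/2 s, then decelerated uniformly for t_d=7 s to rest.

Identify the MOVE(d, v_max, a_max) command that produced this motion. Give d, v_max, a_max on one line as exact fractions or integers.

d=119/8 v_max=7/4 a_max=1/4

a_max = (7/4)/7 = 1/4
d_a = ½·7/4·7 = 49/8; d_c = 7/4·3/2 = 21/8
d = 2·49/8 + 21/8 = 119/8
t_c = 3/2 > 0 so v_max = 7/4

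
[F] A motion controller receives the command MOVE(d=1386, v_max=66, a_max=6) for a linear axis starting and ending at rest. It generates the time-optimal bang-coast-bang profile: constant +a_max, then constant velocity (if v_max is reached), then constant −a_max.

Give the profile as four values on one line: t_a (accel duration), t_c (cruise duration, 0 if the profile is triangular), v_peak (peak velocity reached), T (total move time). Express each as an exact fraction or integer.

v_max²/a_max = 66²/6 = 726
1386 ≥ 726 → trapezoidal
t_a = 66/6 = 11; v_peak = 66
d_cruise = 1386 − 726 = 660; t_c = 660/66 = 10
T = 2·11 + 10 = 32

t_a=11 t_c=10 v_peak=66 T=32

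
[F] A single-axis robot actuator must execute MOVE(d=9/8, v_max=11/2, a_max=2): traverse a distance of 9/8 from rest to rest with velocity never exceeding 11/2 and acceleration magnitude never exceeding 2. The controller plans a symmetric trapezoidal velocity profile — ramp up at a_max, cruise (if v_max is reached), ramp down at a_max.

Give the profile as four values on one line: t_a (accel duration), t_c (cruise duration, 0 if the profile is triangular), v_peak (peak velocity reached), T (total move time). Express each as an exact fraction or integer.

vₘ²/aₘ = (11/2)²/2 = 121/8
9/8 < 121/8 → triangular
v_peak = √(9/8·2) = √(9/4) = 3/2
t_a = (3/2)/2 = 3/4; t_c = 0
T = 2·3/4 = 3/2

t_a=3/4 t_c=0 v_peak=3/2 T=3/2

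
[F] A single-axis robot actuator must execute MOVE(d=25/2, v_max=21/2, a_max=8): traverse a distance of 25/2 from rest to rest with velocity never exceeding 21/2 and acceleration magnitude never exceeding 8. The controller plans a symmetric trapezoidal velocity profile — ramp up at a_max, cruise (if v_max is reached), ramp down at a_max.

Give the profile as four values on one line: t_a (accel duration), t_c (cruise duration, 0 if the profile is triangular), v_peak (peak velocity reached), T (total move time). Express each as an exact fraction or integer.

t_a=5/4 t_c=0 v_peak=10 T=5/2

vₘ²/aₘ = (21/2)²/8 = 441/32
25/2 < 441/32 so t_c = 0
v_peak = √(25/2·8) = √100 = 10
t_a = 10/8 = 5/4; t_c = 0
T = 2·5/4 = 5/2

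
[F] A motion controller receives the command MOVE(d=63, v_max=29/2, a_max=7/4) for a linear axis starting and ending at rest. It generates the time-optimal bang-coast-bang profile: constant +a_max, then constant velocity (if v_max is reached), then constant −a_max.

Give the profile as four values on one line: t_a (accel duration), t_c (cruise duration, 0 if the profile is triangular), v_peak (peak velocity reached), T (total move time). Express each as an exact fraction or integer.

v_max²/a_max = (29/2)²/(7/4) = 841/7
63 < 841/7 → triangular
v_peak = √(63·7/4) = √(441/4) = 21/2
t_a = (21/2)/(7/4) = 6; t_c = 0
T = 2·6 = 12

t_a=6 t_c=0 v_peak=21/2 T=12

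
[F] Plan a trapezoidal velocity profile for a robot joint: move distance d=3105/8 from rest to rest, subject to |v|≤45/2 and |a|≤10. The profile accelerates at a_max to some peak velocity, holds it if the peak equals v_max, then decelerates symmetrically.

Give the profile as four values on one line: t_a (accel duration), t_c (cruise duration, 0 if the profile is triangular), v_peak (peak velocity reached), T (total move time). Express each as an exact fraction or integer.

(v_max)²/a_max = (45/2)²/10 = 405/8
3105/8 ≥ 405/8 ⇒ cruise phase
t_a = (45/2)/10 = 9/4; v_peak = 45/2
d_cruise = 3105/8 − 405/8 = 675/2; t_c = (675/2)/(45/2) = 15
T = 2·9/4 + 15 = 39/2

t_a=9/4 t_c=15 v_peak=45/2 T=39/2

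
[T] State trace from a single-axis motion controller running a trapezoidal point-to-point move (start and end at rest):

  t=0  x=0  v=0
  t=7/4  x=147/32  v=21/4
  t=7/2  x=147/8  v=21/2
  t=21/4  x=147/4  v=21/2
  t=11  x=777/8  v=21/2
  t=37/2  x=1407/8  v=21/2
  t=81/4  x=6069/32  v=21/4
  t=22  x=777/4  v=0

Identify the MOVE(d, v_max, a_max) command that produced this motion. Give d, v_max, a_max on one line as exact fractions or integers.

final state: t=22, x=777/4, v=0 → d = 777/4
a_max = (21/4−0)/(7/4−0) = 3
max v = 21/2 over t∈[7/2,37/2] → v_max = 21/2
check: 21/2·(7/2+15) = 777/4 ✓

d=777/4 v_max=21/2 a_max=3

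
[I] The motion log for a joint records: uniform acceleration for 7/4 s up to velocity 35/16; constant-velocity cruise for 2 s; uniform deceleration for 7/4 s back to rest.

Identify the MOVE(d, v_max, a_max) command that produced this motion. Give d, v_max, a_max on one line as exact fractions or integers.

a_max = (35/16)/(7/4) = 5/4
d_a = ½·35/16·7/4 = 245/128; d_c = 35/16·2 = 35/8
d = 2·245/128 + 35/8 = 525/64
t_c = 2 > 0 → v_max = v_peak = 35/16

d=525/64 v_max=35/16 a_max=5/4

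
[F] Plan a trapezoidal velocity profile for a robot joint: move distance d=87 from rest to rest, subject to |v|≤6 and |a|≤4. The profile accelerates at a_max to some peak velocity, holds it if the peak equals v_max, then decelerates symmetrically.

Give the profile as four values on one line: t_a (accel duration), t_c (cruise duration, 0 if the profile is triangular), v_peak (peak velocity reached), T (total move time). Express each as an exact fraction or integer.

v_max²/a_max = 6²/4 = 9
87 ≥ 9 so v_max reached
t_a = 6/4 = 3/2; v_peak = 6
d_cruise = 87 − 9 = 78; t_c = 78/6 = 13
T = 2·3/2 + 13 = 16

t_a=3/2 t_c=13 v_peak=6 T=16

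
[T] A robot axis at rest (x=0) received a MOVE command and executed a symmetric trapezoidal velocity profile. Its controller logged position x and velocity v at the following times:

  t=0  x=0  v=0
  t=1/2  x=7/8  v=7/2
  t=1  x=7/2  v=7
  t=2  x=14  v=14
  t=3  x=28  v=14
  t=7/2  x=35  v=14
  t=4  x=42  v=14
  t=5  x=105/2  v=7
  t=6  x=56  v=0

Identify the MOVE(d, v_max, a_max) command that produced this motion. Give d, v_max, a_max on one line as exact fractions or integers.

d=56 v_max=14 a_max=7

final state: t=6, x=56, v=0 → d = 56
a_max = (7/2−0)/(1/2−0) = 7
max v = 14 over t∈[2,4] → v_max = 14
check: 14·(2+2) = 56 ✓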